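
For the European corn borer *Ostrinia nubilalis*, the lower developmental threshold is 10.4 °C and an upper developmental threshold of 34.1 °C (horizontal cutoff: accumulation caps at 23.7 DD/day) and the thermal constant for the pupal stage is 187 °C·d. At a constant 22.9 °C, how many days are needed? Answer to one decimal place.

15.0 days

Daily accumulation = 22.9 − 10.4 = 12.5 DD/day.
Duration = 187 / 12.5 = 14.960 ≈ 15.0 days.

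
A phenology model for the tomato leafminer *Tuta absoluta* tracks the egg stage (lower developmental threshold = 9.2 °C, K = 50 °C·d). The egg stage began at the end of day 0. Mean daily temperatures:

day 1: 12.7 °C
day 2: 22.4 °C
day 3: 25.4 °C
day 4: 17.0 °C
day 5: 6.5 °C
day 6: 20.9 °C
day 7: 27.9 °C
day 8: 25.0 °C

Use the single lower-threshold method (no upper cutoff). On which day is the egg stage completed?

day 6

Daily DD above 9.2 °C: 3.5, 13.2, 16.2, 7.8, 0.0, 11.7, 18.7, 15.8.
Cumulative: 3.5, 16.7, 32.9, 40.7, 40.7, 52.4, 71.1, 86.9.
The total first reaches 50 DD on day 6.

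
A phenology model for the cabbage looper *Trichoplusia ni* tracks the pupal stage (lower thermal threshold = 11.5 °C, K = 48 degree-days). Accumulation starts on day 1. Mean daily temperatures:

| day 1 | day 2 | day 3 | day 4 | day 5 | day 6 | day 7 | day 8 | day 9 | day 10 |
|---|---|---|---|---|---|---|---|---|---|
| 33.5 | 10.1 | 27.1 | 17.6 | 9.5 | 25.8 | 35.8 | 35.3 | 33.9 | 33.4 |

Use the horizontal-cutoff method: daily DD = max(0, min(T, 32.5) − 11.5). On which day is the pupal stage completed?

day 6

Daily DD above 11.5 °C (capped at 21.0): 21.0, 0.0, 15.6, 6.1, 0.0, 14.3, 21.0, 21.0, 21.0, 21.0.
Cumulative: 21.0, 21.0, 36.6, 42.7, 42.7, 57.0, 78.0, 99.0, 120.0, 141.0.
The total first reaches 48 DD on day 6.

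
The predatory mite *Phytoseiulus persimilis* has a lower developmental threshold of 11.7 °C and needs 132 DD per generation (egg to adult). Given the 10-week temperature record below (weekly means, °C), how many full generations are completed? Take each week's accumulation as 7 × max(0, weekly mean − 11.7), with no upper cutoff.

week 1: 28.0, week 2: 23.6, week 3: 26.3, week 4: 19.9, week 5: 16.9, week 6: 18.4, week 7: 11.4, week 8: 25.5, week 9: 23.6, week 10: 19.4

Weekly DD (7 × max(0, T̄ − 11.7)): 114.1, 83.3, 102.2, 57.4, 36.4, 46.9, 0.0, 96.6, 83.3, 53.9.
Season total = 674.1 DD.
Complete generations = ⌊674.1 / 132⌋ = 5.

5 generations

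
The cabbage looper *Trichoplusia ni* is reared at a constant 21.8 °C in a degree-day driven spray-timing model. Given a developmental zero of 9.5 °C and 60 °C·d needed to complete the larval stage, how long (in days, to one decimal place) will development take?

4.9 days

Daily accumulation = 21.8 − 9.5 = 12.3 DD/day.
Duration = 60 / 12.3 = 4.878 ≈ 4.9 days.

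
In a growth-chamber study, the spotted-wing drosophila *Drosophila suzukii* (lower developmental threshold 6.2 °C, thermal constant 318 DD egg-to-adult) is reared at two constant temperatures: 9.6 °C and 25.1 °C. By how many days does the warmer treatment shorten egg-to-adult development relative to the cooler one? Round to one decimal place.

76.7 days

At 9.6 °C: 318 / (9.6 − 6.2) = 318 / 3.4 = 93.529 d.
At 25.1 °C: 318 / (25.1 − 6.2) = 318 / 18.9 = 16.825 d.
Difference = |93.529 − 16.825| = 76.704 ≈ 76.7 days.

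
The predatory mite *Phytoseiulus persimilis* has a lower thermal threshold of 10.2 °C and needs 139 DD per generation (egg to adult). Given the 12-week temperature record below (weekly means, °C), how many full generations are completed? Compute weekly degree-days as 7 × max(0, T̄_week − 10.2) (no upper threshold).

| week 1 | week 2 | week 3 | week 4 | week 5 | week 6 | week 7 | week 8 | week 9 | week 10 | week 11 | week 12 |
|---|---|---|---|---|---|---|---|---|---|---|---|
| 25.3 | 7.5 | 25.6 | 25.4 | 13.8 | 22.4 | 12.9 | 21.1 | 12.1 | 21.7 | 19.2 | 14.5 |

Weekly DD (7 × max(0, T̄ − 10.2)): 105.7, 0.0, 107.8, 106.4, 25.2, 85.4, 18.9, 76.3, 13.3, 80.5, 63.0, 30.1.
Season total = 712.6 DD.
Complete generations = ⌊712.6 / 139⌋ = 5.

5 generations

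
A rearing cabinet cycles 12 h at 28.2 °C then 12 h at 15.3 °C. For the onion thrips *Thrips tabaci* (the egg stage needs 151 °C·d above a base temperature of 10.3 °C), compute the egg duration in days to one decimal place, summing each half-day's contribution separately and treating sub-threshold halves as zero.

Day half: max(0, 28.2 − 10.3) × 0.5 = 17.9 × 0.5 = 8.95 DD.
Night half: max(0, 15.3 − 10.3) × 0.5 = 5.0 × 0.5 = 2.50 DD.
Per 24 h: 11.45 DD/day.
Duration = 151 / 11.45 = 13.188 ≈ 13.2 days.

13.2 days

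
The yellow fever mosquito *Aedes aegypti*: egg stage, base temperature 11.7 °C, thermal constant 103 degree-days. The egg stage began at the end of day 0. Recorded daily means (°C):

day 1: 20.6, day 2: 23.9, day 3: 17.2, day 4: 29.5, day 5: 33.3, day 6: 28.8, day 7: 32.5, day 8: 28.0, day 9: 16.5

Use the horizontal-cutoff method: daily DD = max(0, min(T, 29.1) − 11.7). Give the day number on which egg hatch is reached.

day 8

Daily DD above 11.7 °C (capped at 17.4): 8.9, 12.2, 5.5, 17.4, 17.4, 17.1, 17.4, 16.3, 4.8.
Cumulative: 8.9, 21.1, 26.6, 44.0, 61.4, 78.5, 95.9, 112.2, 117.0.
The total first reaches 103 DD on day 8.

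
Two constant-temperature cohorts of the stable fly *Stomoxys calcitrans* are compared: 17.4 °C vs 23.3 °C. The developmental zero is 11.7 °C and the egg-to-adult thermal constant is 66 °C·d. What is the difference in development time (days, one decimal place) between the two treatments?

5.9 days

At 17.4 °C: 66 / (17.4 − 11.7) = 66 / 5.7 = 11.579 d.
At 23.3 °C: 66 / (23.3 − 11.7) = 66 / 11.6 = 5.690 d.
Difference = |11.579 − 5.690| = 5.889 ≈ 5.9 days.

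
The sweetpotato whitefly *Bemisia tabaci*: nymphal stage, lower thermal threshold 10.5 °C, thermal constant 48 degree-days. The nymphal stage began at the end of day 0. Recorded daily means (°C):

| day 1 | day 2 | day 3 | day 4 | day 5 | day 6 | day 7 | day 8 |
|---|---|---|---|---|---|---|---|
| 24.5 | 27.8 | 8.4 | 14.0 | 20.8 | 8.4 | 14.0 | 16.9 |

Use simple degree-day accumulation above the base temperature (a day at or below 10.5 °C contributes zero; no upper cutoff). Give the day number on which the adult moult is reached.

day 7

Daily DD above 10.5 °C: 14.0, 17.3, 0.0, 3.5, 10.3, 0.0, 3.5, 6.4.
Cumulative: 14.0, 31.3, 31.3, 34.8, 45.1, 45.1, 48.6, 55.0.
The total first reaches 48 DD on day 7.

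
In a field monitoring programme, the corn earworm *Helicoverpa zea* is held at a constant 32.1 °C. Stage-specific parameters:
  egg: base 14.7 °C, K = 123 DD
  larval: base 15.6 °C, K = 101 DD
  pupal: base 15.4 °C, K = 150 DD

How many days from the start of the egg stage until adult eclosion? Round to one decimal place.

22.2 days

egg: 123 / (32.1 − 14.7) = 123 / 17.4 = 7.069 d.
larval: 101 / (32.1 − 15.6) = 101 / 16.5 = 6.121 d.
pupal: 150 / (32.1 − 15.4) = 150 / 16.7 = 8.982 d.
Sum = 22.172 ≈ 22.2 days.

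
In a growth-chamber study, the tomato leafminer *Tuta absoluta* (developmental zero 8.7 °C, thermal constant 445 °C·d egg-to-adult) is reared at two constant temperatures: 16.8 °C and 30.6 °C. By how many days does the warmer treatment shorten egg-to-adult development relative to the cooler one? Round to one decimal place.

At 16.8 °C: 445 / (16.8 − 8.7) = 445 / 8.1 = 54.938 d.
At 30.6 °C: 445 / (30.6 − 8.7) = 445 / 21.9 = 20.320 d.
Difference = |54.938 − 20.320| = 34.619 ≈ 34.6 days.

34.6 days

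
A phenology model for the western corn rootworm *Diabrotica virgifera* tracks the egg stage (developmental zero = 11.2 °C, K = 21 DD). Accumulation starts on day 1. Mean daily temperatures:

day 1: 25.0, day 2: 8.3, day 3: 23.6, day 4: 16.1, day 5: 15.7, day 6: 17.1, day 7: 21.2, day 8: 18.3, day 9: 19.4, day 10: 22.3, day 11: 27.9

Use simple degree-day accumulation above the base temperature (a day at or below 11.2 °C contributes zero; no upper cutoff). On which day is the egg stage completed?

Daily DD above 11.2 °C: 13.8, 0.0, 12.4, 4.9, 4.5, 5.9, 10.0, 7.1, 8.2, 11.1, 16.7.
Cumulative: 13.8, 13.8, 26.2, 31.1, 35.6, 41.5, 51.5, 58.6, 66.8, 77.9, 94.6.
The total first reaches 21 DD on day 3.

day 3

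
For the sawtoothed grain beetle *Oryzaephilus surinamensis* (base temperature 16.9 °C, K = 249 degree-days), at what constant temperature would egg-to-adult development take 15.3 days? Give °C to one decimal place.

Required daily accumulation = 249 / 15.3 = 16.275 DD/day.
T = T_base + 16.275 = 16.9 + 16.275 = 33.175 ≈ 33.2 °C.

33.2 °C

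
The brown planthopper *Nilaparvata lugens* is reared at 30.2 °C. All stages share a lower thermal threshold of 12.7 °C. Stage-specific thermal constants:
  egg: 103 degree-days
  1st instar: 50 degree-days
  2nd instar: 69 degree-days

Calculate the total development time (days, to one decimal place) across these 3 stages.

Daily accumulation at 30.2 °C = 30.2 − 12.7 = 17.5 DD/day.
Total K = 103 + 50 + 69 = 222 DD.
Total duration = 222 / 17.5 = 12.686 ≈ 12.7 days.

12.7 days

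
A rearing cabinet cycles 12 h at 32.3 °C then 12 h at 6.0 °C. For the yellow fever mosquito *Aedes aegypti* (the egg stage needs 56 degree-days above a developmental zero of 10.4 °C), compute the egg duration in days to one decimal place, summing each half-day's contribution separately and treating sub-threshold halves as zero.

5.1 days

Day half: max(0, 32.3 − 10.4) × 0.5 = 21.9 × 0.5 = 10.95 DD.
Night half: max(0, 6.0 − 10.4) × 0.5 = 0.0 × 0.5 = 0.00 DD.
Per 24 h: 10.95 DD/day.
Duration = 56 / 10.95 = 5.114 ≈ 5.1 days.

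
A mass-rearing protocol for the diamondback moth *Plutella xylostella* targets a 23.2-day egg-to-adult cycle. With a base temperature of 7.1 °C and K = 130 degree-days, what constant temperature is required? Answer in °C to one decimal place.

Required daily accumulation = 130 / 23.2 = 5.603 DD/day.
T = T_base + 5.603 = 7.1 + 5.603 = 12.703 ≈ 12.7 °C.

12.7 °C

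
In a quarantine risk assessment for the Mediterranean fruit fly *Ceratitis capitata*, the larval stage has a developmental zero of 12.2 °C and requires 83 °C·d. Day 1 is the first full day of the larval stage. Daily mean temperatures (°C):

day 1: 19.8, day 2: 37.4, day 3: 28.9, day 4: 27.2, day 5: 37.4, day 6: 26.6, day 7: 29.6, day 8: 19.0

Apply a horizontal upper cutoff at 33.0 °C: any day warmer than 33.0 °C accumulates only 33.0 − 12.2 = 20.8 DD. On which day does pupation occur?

Daily DD above 12.2 °C (capped at 20.8): 7.6, 20.8, 16.7, 15.0, 20.8, 14.4, 17.4, 6.8.
Cumulative: 7.6, 28.4, 45.1, 60.1, 80.9, 95.3, 112.7, 119.5.
The total first reaches 83 DD on day 6.

day 6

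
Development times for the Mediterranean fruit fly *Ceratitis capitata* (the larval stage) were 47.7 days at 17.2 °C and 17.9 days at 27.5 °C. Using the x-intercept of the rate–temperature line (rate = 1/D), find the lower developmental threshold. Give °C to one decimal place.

11.0 °C

Linear rate model ⇒ the product D·(T − T_b) is constant across temperatures.
47.7·(17.2 − T_b) = 17.9·(27.5 − T_b)
T_b = (47.7·17.2 − 17.9·27.5) / (47.7 − 17.9) = 328.19 / 29.8 = 11.013 °C ≈ 11.0 °C.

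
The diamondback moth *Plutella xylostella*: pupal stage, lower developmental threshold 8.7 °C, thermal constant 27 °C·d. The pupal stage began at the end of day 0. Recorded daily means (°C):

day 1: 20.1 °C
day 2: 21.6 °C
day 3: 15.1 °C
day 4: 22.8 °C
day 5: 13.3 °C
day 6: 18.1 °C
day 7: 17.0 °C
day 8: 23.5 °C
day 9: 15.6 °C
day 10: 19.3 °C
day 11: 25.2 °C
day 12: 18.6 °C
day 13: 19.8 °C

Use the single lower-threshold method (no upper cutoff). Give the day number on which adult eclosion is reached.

Daily DD above 8.7 °C: 11.4, 12.9, 6.4, 14.1, 4.6, 9.4, 8.3, 14.8, 6.9, 10.6, 16.5, 9.9, 11.1.
Cumulative: 11.4, 24.3, 30.7, 44.8, 49.4, 58.8, 67.1, 81.9, 88.8, 99.4, 115.9, 125.8, 136.9.
The total first reaches 27 DD on day 3.

day 3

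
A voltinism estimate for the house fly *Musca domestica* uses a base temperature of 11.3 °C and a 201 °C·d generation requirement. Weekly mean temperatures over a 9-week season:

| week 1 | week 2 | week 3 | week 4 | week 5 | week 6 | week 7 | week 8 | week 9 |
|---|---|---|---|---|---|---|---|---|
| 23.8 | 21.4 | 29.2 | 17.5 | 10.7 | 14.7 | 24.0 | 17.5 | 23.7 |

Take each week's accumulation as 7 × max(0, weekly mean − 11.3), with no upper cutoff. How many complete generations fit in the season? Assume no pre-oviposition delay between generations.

Weekly DD (7 × max(0, T̄ − 11.3)): 87.5, 70.7, 125.3, 43.4, 0.0, 23.8, 88.9, 43.4, 86.8.
Season total = 569.8 DD.
Complete generations = ⌊569.8 / 201⌋ = 2.

2 generations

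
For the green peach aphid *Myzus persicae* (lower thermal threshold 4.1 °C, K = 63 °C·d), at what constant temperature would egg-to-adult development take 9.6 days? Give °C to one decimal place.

10.7 °C

Required daily accumulation = 63 / 9.6 = 6.562 DD/day.
T = T_base + 6.562 = 4.1 + 6.562 = 10.662 ≈ 10.7 °C.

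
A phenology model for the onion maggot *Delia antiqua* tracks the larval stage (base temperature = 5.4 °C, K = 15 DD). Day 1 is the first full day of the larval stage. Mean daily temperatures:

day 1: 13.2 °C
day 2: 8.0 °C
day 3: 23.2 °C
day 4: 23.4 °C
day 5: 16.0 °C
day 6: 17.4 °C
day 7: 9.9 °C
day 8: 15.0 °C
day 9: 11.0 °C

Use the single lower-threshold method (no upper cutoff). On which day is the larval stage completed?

day 3

Daily DD above 5.4 °C: 7.8, 2.6, 17.8, 18.0, 10.6, 12.0, 4.5, 9.6, 5.6.
Cumulative: 7.8, 10.4, 28.2, 46.2, 56.8, 68.8, 73.3, 82.9, 88.5.
The total first reaches 15 DD on day 3.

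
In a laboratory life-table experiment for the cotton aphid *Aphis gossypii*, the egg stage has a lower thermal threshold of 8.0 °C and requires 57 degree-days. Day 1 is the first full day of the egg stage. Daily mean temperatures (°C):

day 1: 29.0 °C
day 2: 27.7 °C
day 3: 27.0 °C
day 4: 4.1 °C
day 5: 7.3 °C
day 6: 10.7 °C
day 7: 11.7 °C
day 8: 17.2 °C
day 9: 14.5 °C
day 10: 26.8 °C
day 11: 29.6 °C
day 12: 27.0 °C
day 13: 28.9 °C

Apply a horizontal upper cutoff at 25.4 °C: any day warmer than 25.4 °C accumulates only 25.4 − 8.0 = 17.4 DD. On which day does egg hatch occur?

day 7

Daily DD above 8.0 °C (capped at 17.4): 17.4, 17.4, 17.4, 0.0, 0.0, 2.7, 3.7, 9.2, 6.5, 17.4, 17.4, 17.4, 17.4.
Cumulative: 17.4, 34.8, 52.2, 52.2, 52.2, 54.9, 58.6, 67.8, 74.3, 91.7, 109.1, 126.5, 143.9.
The total first reaches 57 DD on day 7.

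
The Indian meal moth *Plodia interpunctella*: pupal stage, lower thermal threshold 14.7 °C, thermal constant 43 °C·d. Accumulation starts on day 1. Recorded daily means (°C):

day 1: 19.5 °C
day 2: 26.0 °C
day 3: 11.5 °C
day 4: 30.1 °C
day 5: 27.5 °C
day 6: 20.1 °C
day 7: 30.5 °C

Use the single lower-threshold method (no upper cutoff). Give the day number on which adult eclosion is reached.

Daily DD above 14.7 °C: 4.8, 11.3, 0.0, 15.4, 12.8, 5.4, 15.8.
Cumulative: 4.8, 16.1, 16.1, 31.5, 44.3, 49.7, 65.5.
The total first reaches 43 DD on day 5.

day 5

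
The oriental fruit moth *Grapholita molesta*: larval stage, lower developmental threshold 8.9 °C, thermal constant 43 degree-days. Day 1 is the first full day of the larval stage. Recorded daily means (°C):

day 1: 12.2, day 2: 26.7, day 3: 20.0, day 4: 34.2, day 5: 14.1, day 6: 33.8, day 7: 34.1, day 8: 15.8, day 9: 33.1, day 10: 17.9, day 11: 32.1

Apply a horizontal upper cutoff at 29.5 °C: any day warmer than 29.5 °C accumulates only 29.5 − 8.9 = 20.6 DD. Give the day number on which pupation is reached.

Daily DD above 8.9 °C (capped at 20.6): 3.3, 17.8, 11.1, 20.6, 5.2, 20.6, 20.6, 6.9, 20.6, 9.0, 20.6.
Cumulative: 3.3, 21.1, 32.2, 52.8, 58.0, 78.6, 99.2, 106.1, 126.7, 135.7, 156.3.
The total first reaches 43 DD on day 4.

day 4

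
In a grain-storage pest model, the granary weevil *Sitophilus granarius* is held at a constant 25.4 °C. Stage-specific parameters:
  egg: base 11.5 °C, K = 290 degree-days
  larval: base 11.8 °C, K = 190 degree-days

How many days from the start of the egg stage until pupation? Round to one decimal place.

egg: 290 / (25.4 − 11.5) = 290 / 13.9 = 20.863 d.
larval: 190 / (25.4 − 11.8) = 190 / 13.6 = 13.971 d.
Sum = 34.834 ≈ 34.8 days.

34.8 days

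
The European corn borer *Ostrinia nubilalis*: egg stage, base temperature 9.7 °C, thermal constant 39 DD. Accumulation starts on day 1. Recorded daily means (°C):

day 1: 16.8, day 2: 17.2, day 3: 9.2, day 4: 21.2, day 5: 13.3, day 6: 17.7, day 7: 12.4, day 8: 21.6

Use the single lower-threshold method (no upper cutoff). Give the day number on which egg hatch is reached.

day 7

Daily DD above 9.7 °C: 7.1, 7.5, 0.0, 11.5, 3.6, 8.0, 2.7, 11.9.
Cumulative: 7.1, 14.6, 14.6, 26.1, 29.7, 37.7, 40.4, 52.3.
The total first reaches 39 DD on day 7.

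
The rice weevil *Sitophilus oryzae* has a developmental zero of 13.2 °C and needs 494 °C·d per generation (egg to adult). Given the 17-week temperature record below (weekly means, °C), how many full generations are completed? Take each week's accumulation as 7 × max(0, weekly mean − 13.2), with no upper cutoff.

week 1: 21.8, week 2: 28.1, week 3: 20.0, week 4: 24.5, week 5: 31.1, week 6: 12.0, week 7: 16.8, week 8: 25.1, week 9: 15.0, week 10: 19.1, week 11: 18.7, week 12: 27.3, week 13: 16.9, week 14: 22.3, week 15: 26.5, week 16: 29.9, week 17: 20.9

2 generations

Weekly DD (7 × max(0, T̄ − 13.2)): 60.2, 104.3, 47.6, 79.1, 125.3, 0.0, 25.2, 83.3, 12.6, 41.3, 38.5, 98.7, 25.9, 63.7, 93.1, 116.9, 53.9.
Season total = 1069.6 DD.
Complete generations = ⌊1069.6 / 494⌋ = 2.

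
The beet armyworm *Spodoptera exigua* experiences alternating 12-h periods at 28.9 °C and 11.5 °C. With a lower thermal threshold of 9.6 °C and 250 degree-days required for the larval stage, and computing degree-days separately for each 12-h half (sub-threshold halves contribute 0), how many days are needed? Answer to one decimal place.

23.6 days

Day half: max(0, 28.9 − 9.6) × 0.5 = 19.3 × 0.5 = 9.65 DD.
Night half: max(0, 11.5 − 9.6) × 0.5 = 1.9 × 0.5 = 0.95 DD.
Per 24 h: 10.60 DD/day.
Duration = 250 / 10.60 = 23.585 ≈ 23.6 days.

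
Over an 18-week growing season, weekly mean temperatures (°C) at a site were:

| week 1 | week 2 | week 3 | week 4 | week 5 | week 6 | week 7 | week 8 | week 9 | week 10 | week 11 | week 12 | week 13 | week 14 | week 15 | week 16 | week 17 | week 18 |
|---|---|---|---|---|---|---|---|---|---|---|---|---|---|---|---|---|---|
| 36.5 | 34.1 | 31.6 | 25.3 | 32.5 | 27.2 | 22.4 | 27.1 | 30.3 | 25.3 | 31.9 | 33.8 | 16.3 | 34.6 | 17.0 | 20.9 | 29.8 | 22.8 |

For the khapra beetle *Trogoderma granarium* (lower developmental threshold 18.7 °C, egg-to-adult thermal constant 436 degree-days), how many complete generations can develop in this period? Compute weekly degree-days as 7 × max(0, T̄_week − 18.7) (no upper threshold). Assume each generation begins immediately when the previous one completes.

Weekly DD (7 × max(0, T̄ − 18.7)): 124.6, 107.8, 90.3, 46.2, 96.6, 59.5, 25.9, 58.8, 81.2, 46.2, 92.4, 105.7, 0.0, 111.3, 0.0, 15.4, 77.7, 28.7.
Season total = 1168.3 DD.
Complete generations = ⌊1168.3 / 436⌋ = 2.

2 generations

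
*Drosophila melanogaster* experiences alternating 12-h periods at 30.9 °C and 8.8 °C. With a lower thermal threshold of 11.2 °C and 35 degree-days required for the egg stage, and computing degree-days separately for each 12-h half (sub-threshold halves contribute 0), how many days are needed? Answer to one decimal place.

3.6 days

Day half: max(0, 30.9 − 11.2) × 0.5 = 19.7 × 0.5 = 9.85 DD.
Night half: max(0, 8.8 − 11.2) × 0.5 = 0.0 × 0.5 = 0.00 DD.
Per 24 h: 9.85 DD/day.
Duration = 35 / 9.85 = 3.553 ≈ 3.6 days.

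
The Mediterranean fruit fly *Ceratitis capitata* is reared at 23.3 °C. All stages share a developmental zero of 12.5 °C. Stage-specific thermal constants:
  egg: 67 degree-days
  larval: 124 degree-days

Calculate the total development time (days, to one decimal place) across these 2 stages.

17.7 days

Daily accumulation at 23.3 °C = 23.3 − 12.5 = 10.8 DD/day.
Total K = 67 + 124 = 191 DD.
Total duration = 191 / 10.8 = 17.685 ≈ 17.7 days.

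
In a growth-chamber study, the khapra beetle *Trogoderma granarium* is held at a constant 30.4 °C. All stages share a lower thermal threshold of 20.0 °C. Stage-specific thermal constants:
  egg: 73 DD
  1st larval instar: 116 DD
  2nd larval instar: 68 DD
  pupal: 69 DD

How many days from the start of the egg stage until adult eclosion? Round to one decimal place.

31.3 days

Daily accumulation at 30.4 °C = 30.4 − 20.0 = 10.4 DD/day.
Total K = 73 + 116 + 68 + 69 = 326 DD.
Total duration = 326 / 10.4 = 31.346 ≈ 31.3 days.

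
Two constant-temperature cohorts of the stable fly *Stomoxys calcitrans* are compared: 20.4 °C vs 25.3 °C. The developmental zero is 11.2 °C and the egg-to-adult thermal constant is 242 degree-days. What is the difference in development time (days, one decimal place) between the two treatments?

9.1 days

At 20.4 °C: 242 / (20.4 − 11.2) = 242 / 9.2 = 26.304 d.
At 25.3 °C: 242 / (25.3 − 11.2) = 242 / 14.1 = 17.163 d.
Difference = |26.304 − 17.163| = 9.141 ≈ 9.1 days.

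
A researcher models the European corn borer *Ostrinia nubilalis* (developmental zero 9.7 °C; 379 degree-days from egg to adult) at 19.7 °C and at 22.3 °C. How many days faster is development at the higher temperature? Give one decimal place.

At 19.7 °C: 379 / (19.7 − 9.7) = 379 / 10.0 = 37.900 d.
At 22.3 °C: 379 / (22.3 − 9.7) = 379 / 12.6 = 30.079 d.
Difference = |37.900 − 30.079| = 7.821 ≈ 7.8 days.

7.8 days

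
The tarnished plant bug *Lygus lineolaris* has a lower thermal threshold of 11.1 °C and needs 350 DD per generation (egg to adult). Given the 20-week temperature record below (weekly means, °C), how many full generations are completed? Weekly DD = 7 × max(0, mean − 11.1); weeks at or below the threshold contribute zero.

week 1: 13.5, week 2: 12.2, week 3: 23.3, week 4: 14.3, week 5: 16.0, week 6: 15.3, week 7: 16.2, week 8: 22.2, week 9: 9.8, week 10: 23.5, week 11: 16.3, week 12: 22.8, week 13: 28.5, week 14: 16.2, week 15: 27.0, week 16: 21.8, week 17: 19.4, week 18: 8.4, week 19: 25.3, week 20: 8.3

Weekly DD (7 × max(0, T̄ − 11.1)): 16.8, 7.7, 85.4, 22.4, 34.3, 29.4, 35.7, 77.7, 0.0, 86.8, 36.4, 81.9, 121.8, 35.7, 111.3, 74.9, 58.1, 0.0, 99.4, 0.0.
Season total = 1015.7 DD.
Complete generations = ⌊1015.7 / 350⌋ = 2.

2 generations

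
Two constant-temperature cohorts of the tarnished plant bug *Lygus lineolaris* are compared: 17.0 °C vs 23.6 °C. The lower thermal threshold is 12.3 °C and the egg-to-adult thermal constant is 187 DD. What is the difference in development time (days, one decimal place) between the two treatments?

23.2 days

At 17.0 °C: 187 / (17.0 − 12.3) = 187 / 4.7 = 39.787 d.
At 23.6 °C: 187 / (23.6 − 12.3) = 187 / 11.3 = 16.549 d.
Difference = |39.787 − 16.549| = 23.239 ≈ 23.2 days.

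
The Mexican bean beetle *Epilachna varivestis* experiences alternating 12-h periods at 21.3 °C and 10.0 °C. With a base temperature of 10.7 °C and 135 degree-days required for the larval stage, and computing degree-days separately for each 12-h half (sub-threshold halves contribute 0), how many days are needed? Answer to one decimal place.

Day half: max(0, 21.3 − 10.7) × 0.5 = 10.6 × 0.5 = 5.30 DD.
Night half: max(0, 10.0 − 10.7) × 0.5 = 0.0 × 0.5 = 0.00 DD.
Per 24 h: 5.30 DD/day.
Duration = 135 / 5.30 = 25.472 ≈ 25.5 days.

25.5 days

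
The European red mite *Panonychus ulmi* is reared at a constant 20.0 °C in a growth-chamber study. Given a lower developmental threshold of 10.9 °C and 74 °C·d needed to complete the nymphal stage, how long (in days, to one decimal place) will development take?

8.1 days

Daily accumulation = 20.0 − 10.9 = 9.1 DD/day.
Duration = 74 / 9.1 = 8.132 ≈ 8.1 days.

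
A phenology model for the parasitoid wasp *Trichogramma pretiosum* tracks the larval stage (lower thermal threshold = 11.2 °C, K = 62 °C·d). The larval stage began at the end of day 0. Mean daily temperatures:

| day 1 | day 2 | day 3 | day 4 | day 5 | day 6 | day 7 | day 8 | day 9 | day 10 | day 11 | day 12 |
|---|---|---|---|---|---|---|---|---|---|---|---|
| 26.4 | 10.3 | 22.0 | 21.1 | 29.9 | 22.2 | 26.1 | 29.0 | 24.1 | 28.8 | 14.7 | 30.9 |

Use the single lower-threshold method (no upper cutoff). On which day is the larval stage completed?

day 6

Daily DD above 11.2 °C: 15.2, 0.0, 10.8, 9.9, 18.7, 11.0, 14.9, 17.8, 12.9, 17.6, 3.5, 19.7.
Cumulative: 15.2, 15.2, 26.0, 35.9, 54.6, 65.6, 80.5, 98.3, 111.2, 128.8, 132.3, 152.0.
The total first reaches 62 DD on day 6.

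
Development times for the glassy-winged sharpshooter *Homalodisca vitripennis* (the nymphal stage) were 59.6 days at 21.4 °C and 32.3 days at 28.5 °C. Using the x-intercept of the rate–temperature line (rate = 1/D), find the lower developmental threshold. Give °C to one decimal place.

13.0 °C

Under the model K = D·(T − T_b), so D₁·(T₁ − T_b) = D₂·(T₂ − T_b).
59.6·(21.4 − T_b) = 32.3·(28.5 − T_b)
T_b = (59.6·21.4 − 32.3·28.5) / (59.6 − 32.3) = 354.89 / 27.3 = 13.000 °C ≈ 13.0 °C.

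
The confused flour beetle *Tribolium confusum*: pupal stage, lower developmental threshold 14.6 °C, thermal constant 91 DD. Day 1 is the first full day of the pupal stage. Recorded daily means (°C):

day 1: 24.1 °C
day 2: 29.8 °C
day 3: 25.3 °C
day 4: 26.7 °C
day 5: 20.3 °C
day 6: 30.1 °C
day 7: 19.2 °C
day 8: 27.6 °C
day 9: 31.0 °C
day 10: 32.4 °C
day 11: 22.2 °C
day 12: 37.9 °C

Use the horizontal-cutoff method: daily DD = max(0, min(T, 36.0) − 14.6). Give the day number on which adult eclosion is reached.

day 9

Daily DD above 14.6 °C (capped at 21.4): 9.5, 15.2, 10.7, 12.1, 5.7, 15.5, 4.6, 13.0, 16.4, 17.8, 7.6, 21.4.
Cumulative: 9.5, 24.7, 35.4, 47.5, 53.2, 68.7, 73.3, 86.3, 102.7, 120.5, 128.1, 149.5.
The total first reaches 91 DD on day 9.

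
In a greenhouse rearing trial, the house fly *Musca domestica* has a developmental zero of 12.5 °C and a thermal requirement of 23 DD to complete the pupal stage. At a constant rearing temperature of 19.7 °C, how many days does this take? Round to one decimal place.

Daily accumulation = 19.7 − 12.5 = 7.2 DD/day.
Duration = 23 / 7.2 = 3.194 ≈ 3.2 days.

3.2 days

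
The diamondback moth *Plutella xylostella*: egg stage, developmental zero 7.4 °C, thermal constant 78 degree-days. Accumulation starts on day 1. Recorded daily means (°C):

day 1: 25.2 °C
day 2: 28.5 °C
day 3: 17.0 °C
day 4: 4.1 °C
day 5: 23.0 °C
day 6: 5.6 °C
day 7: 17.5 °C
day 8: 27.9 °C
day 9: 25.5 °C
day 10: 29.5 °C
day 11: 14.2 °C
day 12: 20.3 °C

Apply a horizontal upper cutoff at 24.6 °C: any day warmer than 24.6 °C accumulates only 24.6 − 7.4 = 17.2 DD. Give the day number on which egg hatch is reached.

day 8

Daily DD above 7.4 °C (capped at 17.2): 17.2, 17.2, 9.6, 0.0, 15.6, 0.0, 10.1, 17.2, 17.2, 17.2, 6.8, 12.9.
Cumulative: 17.2, 34.4, 44.0, 44.0, 59.6, 59.6, 69.7, 86.9, 104.1, 121.3, 128.1, 141.0.
The total first reaches 78 DD on day 8.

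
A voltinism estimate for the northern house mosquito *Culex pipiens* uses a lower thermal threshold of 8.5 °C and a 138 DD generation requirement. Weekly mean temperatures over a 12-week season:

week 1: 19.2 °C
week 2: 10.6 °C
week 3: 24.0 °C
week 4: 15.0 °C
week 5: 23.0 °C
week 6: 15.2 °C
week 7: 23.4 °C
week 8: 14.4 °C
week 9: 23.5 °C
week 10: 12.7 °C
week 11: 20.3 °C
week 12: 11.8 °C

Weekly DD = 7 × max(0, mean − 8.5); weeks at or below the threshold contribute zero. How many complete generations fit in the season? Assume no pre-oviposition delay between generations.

Weekly DD (7 × max(0, T̄ − 8.5)): 74.9, 14.7, 108.5, 45.5, 101.5, 46.9, 104.3, 41.3, 105.0, 29.4, 82.6, 23.1.
Season total = 777.7 DD.
Complete generations = ⌊777.7 / 138⌋ = 5.

5 generations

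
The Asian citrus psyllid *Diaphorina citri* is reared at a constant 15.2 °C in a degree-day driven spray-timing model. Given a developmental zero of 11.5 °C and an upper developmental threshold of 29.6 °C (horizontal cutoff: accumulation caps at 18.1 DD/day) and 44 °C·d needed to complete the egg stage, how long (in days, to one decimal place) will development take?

11.9 days

Daily accumulation = 15.2 − 11.5 = 3.7 DD/day.
Duration = 44 / 3.7 = 11.892 ≈ 11.9 days.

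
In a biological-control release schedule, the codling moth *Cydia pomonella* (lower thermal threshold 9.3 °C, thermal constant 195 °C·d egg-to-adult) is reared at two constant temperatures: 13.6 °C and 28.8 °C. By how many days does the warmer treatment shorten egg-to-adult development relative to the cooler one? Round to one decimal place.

At 13.6 °C: 195 / (13.6 − 9.3) = 195 / 4.3 = 45.349 d.
At 28.8 °C: 195 / (28.8 − 9.3) = 195 / 19.5 = 10.000 d.
Difference = |45.349 − 10.000| = 35.349 ≈ 35.3 days.

35.3 days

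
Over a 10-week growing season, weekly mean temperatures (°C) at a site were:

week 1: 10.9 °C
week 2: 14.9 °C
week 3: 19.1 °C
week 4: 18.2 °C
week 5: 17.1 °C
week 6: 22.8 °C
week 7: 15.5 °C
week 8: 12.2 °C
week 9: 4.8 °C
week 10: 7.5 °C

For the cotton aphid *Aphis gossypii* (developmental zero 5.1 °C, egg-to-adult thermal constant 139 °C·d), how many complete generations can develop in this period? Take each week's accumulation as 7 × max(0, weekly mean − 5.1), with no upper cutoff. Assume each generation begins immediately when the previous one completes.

4 generations

Weekly DD (7 × max(0, T̄ − 5.1)): 40.6, 68.6, 98.0, 91.7, 84.0, 123.9, 72.8, 49.7, 0.0, 16.8.
Season total = 646.1 DD.
Complete generations = ⌊646.1 / 139⌋ = 4.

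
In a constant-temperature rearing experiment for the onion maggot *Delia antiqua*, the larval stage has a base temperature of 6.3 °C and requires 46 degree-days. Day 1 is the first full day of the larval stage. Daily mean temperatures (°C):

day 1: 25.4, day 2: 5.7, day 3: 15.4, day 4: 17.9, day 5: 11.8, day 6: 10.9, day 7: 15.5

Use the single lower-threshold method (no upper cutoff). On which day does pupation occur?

Daily DD above 6.3 °C: 19.1, 0.0, 9.1, 11.6, 5.5, 4.6, 9.2.
Cumulative: 19.1, 19.1, 28.2, 39.8, 45.3, 49.9, 59.1.
The total first reaches 46 DD on day 6.

day 6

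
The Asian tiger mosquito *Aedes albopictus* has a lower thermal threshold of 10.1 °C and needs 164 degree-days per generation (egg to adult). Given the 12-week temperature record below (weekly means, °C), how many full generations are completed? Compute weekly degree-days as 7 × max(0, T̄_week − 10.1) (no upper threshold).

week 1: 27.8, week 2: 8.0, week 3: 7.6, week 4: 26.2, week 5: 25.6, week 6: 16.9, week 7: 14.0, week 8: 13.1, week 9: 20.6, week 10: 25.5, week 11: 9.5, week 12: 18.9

4 generations

Weekly DD (7 × max(0, T̄ − 10.1)): 123.9, 0.0, 0.0, 112.7, 108.5, 47.6, 27.3, 21.0, 73.5, 107.8, 0.0, 61.6.
Season total = 683.9 DD.
Complete generations = ⌊683.9 / 164⌋ = 4.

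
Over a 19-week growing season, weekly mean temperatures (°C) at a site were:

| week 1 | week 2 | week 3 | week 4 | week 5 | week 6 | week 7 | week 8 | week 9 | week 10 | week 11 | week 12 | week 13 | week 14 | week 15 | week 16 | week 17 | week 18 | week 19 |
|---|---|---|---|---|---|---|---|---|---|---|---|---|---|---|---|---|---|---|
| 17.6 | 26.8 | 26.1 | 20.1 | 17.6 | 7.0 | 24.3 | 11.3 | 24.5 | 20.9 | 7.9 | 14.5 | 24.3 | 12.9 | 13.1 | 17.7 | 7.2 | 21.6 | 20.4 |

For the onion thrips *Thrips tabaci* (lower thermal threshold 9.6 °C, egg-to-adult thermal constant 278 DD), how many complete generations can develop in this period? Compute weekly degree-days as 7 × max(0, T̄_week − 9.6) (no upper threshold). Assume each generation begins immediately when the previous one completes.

4 generations

Weekly DD (7 × max(0, T̄ − 9.6)): 56.0, 120.4, 115.5, 73.5, 56.0, 0.0, 102.9, 11.9, 104.3, 79.1, 0.0, 34.3, 102.9, 23.1, 24.5, 56.7, 0.0, 84.0, 75.6.
Season total = 1120.7 DD.
Complete generations = ⌊1120.7 / 278⌋ = 4.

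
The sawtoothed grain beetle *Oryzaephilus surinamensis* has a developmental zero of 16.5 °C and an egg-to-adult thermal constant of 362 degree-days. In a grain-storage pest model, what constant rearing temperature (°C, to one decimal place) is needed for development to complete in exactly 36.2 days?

26.5 °C

Required daily accumulation = 362 / 36.2 = 10.000 DD/day.
T = T_base + 10.000 = 16.5 + 10.000 = 26.500 ≈ 26.5 °C.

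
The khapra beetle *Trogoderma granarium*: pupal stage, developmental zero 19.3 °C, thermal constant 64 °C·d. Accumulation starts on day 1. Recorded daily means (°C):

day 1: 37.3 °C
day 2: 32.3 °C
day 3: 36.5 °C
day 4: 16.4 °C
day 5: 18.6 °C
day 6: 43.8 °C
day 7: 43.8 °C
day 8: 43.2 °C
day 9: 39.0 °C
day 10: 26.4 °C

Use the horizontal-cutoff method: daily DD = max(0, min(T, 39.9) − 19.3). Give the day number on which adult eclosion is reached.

Daily DD above 19.3 °C (capped at 20.6): 18.0, 13.0, 17.2, 0.0, 0.0, 20.6, 20.6, 20.6, 19.7, 7.1.
Cumulative: 18.0, 31.0, 48.2, 48.2, 48.2, 68.8, 89.4, 110.0, 129.7, 136.8.
The total first reaches 64 DD on day 6.

day 6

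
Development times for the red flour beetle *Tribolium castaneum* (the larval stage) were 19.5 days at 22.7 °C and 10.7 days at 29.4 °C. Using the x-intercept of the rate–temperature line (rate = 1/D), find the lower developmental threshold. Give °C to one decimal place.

Under the model K = D·(T − T_b), so D₁·(T₁ − T_b) = D₂·(T₂ − T_b).
19.5·(22.7 − T_b) = 10.7·(29.4 − T_b)
T_b = (19.5·22.7 − 10.7·29.4) / (19.5 − 10.7) = 128.07 / 8.8 = 14.553 °C ≈ 14.6 °C.

14.6 °C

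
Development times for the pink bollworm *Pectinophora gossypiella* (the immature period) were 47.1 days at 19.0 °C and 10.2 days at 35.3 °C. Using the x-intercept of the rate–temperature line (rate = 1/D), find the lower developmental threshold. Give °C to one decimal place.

Equal thermal constants: D₁(T₁ − T_b) = D₂(T₂ − T_b).
47.1·(19.0 − T_b) = 10.2·(35.3 − T_b)
T_b = (47.1·19.0 − 10.2·35.3) / (47.1 − 10.2) = 534.84 / 36.9 = 14.494 °C ≈ 14.5 °C.

14.5 °C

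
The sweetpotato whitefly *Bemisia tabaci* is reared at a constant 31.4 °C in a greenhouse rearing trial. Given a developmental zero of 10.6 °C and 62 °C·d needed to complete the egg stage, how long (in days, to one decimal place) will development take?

Daily accumulation = 31.4 − 10.6 = 20.8 DD/day.
Duration = 62 / 20.8 = 2.981 ≈ 3.0 days.

3.0 days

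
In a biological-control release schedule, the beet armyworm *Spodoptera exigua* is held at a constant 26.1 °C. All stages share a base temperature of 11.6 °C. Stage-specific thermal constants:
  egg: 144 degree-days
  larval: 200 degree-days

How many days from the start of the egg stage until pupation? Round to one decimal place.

23.7 days

Daily accumulation at 26.1 °C = 26.1 − 11.6 = 14.5 DD/day.
Total K = 144 + 200 = 344 DD.
Total duration = 344 / 14.5 = 23.724 ≈ 23.7 days.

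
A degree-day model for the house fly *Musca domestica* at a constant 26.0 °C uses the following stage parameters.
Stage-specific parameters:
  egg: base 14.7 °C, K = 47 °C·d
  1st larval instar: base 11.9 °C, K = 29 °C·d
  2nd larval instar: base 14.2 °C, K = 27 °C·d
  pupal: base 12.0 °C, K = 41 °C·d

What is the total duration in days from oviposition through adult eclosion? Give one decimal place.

egg: 47 / (26.0 − 14.7) = 47 / 11.3 = 4.159 d.
1st larval instar: 29 / (26.0 − 11.9) = 29 / 14.1 = 2.057 d.
2nd larval instar: 27 / (26.0 − 14.2) = 27 / 11.8 = 2.288 d.
pupal: 41 / (26.0 − 12.0) = 41 / 14.0 = 2.929 d.
Sum = 11.433 ≈ 11.4 days.

11.4 days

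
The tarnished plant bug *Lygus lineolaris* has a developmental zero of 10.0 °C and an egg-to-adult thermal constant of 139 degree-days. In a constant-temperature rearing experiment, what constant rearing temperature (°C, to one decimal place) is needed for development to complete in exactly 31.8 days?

Required daily accumulation = 139 / 31.8 = 4.371 DD/day.
T = T_base + 4.371 = 10.0 + 4.371 = 14.371 ≈ 14.4 °C.

14.4 °C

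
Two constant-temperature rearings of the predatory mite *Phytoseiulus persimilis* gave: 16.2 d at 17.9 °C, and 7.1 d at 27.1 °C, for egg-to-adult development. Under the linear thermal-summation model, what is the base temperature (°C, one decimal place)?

Equal thermal constants: D₁(T₁ − T_b) = D₂(T₂ − T_b).
16.2·(17.9 − T_b) = 7.1·(27.1 − T_b)
T_b = (16.2·17.9 − 7.1·27.1) / (16.2 − 7.1) = 97.57 / 9.1 = 10.722 °C ≈ 10.7 °C.

10.7 °C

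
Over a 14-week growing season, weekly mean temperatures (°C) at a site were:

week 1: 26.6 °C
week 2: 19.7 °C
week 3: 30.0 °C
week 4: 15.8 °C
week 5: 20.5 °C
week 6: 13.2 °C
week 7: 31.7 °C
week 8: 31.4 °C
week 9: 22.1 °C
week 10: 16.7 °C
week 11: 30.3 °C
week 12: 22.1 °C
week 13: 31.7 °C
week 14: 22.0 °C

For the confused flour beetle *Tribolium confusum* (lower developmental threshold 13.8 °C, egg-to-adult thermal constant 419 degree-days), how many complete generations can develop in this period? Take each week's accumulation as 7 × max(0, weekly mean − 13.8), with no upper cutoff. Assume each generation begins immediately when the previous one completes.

Weekly DD (7 × max(0, T̄ − 13.8)): 89.6, 41.3, 113.4, 14.0, 46.9, 0.0, 125.3, 123.2, 58.1, 20.3, 115.5, 58.1, 125.3, 57.4.
Season total = 988.4 DD.
Complete generations = ⌊988.4 / 419⌋ = 2.

2 generations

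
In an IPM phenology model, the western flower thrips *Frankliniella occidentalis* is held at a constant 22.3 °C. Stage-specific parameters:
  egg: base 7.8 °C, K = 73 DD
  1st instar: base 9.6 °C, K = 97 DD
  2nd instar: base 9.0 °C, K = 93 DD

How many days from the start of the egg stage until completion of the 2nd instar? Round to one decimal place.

19.7 days

egg: 73 / (22.3 − 7.8) = 73 / 14.5 = 5.034 d.
1st instar: 97 / (22.3 − 9.6) = 97 / 12.7 = 7.638 d.
2nd instar: 93 / (22.3 − 9.0) = 93 / 13.3 = 6.992 d.
Sum = 19.665 ≈ 19.7 days.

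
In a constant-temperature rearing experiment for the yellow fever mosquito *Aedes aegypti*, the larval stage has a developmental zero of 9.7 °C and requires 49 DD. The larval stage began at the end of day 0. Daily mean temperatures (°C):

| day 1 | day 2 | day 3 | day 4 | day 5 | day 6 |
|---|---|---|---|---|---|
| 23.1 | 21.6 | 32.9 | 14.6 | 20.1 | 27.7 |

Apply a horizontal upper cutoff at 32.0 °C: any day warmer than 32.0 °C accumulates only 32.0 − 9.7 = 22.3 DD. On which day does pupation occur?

day 4

Daily DD above 9.7 °C (capped at 22.3): 13.4, 11.9, 22.3, 4.9, 10.4, 18.0.
Cumulative: 13.4, 25.3, 47.6, 52.5, 62.9, 80.9.
The total first reaches 49 DD on day 4.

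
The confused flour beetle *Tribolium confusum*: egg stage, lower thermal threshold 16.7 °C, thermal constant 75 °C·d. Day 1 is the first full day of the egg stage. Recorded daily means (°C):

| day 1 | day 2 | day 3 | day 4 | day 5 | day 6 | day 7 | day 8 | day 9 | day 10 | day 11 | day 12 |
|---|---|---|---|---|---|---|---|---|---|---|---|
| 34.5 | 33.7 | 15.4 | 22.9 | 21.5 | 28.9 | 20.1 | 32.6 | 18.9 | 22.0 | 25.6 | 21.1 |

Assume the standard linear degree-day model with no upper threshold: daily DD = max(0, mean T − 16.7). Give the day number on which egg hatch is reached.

Daily DD above 16.7 °C: 17.8, 17.0, 0.0, 6.2, 4.8, 12.2, 3.4, 15.9, 2.2, 5.3, 8.9, 4.4.
Cumulative: 17.8, 34.8, 34.8, 41.0, 45.8, 58.0, 61.4, 77.3, 79.5, 84.8, 93.7, 98.1.
The total first reaches 75 DD on day 8.

day 8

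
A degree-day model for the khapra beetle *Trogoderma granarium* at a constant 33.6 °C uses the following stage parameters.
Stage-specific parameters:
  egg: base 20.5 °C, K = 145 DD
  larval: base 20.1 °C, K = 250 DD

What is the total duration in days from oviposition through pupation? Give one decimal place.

29.6 days

egg: 145 / (33.6 − 20.5) = 145 / 13.1 = 11.069 d.
larval: 250 / (33.6 − 20.1) = 250 / 13.5 = 18.519 d.
Sum = 29.587 ≈ 29.6 days.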